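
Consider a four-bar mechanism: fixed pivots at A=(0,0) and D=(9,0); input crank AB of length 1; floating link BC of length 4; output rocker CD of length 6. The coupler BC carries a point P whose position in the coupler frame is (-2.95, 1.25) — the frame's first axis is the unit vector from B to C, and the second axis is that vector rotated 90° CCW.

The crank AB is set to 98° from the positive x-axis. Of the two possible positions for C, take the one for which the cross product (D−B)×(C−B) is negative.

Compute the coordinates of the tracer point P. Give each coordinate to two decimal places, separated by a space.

-1.84 3.70

A=(0,0), D=(9.00,0)
B = A + 1.00·(cos98°, sin98°) = (-0.1392, 0.9903)
|BD| = 9.1927
circle(B,4.00) ∩ circle(D,6.00): a=3.5085, h=1.9210
  candidates: C₊=(3.5559,2.5222) cross=17.659; C₋=(3.1420,-1.2975) cross=-17.659
  mode - wants cross < 0 → take C=(3.1420,-1.2975) (cross=-17.659)
ex = (C−B)/|BC| = (0.8203,-0.5720); ey = (0.5720,0.8203)
P = B + -2.95·ex + 1.25·ey = (-1.8441,3.7029)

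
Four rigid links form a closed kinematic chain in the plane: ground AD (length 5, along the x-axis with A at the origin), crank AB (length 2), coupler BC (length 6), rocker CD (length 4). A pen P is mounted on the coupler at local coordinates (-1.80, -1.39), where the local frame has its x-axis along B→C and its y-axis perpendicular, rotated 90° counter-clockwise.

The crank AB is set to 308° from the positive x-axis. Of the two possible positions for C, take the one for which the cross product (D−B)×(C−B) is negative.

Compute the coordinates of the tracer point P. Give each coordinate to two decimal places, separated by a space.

A=(0,0), D=(5.00,0)
B = A + 2.00·(cos308°, sin308°) = (1.2313, -1.5760)
|BD| = 4.0849
circle(B,6.00) ∩ circle(D,4.00): a=4.4905, h=3.9794
  candidates: C₊=(3.8388,3.8278) cross=16.256; C₋=(6.9094,-3.5148) cross=-16.256
  mode - wants cross < 0 → take C=(6.9094,-3.5148) (cross=-16.256)
ex = (C−B)/|BC| = (0.9464,-0.3231); ey = (0.3231,0.9464)
P = B + -1.80·ex + -1.39·ey = (-0.9213,-2.3098)

-0.92 -2.31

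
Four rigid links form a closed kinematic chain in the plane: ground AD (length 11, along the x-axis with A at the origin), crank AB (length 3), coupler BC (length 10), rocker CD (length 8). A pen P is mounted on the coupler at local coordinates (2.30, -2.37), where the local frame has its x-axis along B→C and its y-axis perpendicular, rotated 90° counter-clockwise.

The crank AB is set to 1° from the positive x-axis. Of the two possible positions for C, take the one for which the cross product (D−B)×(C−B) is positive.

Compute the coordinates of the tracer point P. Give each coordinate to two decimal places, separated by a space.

A=(0,0), D=(11.00,0)
B = A + 3.00·(cos1°, sin1°) = (2.9995, 0.0524)
|BD| = 8.0006
circle(B,10.00) ∩ circle(D,8.00): a=6.2501, h=7.8061
  candidates: C₊=(9.3006,7.8174) cross=62.454; C₋=(9.1985,-7.7945) cross=-62.454
  mode + wants cross > 0 → take C=(9.3006,7.8174) (cross=62.454)
ex = (C−B)/|BC| = (0.6301,0.7765); ey = (-0.7765,0.6301)
P = B + 2.30·ex + -2.37·ey = (6.2891,0.3450)

6.29 0.34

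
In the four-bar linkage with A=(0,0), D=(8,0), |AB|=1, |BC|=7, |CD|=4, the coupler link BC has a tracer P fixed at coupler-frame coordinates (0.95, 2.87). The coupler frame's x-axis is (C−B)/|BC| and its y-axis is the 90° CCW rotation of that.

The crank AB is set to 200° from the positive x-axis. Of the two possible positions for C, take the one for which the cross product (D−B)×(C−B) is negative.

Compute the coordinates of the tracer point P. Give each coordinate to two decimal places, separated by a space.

A=(0,0), D=(8.00,0)
B = A + 1.00·(cos200°, sin200°) = (-0.9397, -0.3420)
|BD| = 8.9462
circle(B,7.00) ∩ circle(D,4.00): a=6.3175, h=3.0149
  candidates: C₊=(5.2579,2.9122) cross=26.972; C₋=(5.4884,-3.1132) cross=-26.972
  mode - wants cross < 0 → take C=(5.4884,-3.1132) (cross=-26.972)
ex = (C−B)/|BC| = (0.9183,-0.3959); ey = (0.3959,0.9183)
P = B + 0.95·ex + 2.87·ey = (1.0689,1.9174)

1.07 1.92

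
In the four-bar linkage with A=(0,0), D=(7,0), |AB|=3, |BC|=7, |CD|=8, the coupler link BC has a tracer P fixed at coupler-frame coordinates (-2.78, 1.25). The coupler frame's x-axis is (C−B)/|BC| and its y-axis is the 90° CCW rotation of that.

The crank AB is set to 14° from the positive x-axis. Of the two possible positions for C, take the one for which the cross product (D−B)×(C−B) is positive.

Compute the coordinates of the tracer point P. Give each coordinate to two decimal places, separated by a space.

A=(0,0), D=(7.00,0)
B = A + 3.00·(cos14°, sin14°) = (2.9109, 0.7258)
|BD| = 4.1530
circle(B,7.00) ∩ circle(D,8.00): a=0.2706, h=6.9948
  candidates: C₊=(4.3997,7.5656) cross=29.049; C₋=(1.9549,-6.2087) cross=-29.049
  mode + wants cross > 0 → take C=(4.3997,7.5656) (cross=29.049)
ex = (C−B)/|BC| = (0.2127,0.9771); ey = (-0.9771,0.2127)
P = B + -2.78·ex + 1.25·ey = (1.0982,-1.7248)

1.10 -1.72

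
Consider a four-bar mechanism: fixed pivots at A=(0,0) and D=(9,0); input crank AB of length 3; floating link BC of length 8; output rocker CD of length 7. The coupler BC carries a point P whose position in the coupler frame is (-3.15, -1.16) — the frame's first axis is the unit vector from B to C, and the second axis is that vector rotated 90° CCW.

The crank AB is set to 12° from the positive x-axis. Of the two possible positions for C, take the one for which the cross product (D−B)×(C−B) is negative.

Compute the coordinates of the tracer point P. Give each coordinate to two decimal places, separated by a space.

0.49 2.93

A=(0,0), D=(9.00,0)
B = A + 3.00·(cos12°, sin12°) = (2.9344, 0.6237)
|BD| = 6.0975
circle(B,8.00) ∩ circle(D,7.00): a=4.2788, h=6.7596
  candidates: C₊=(7.8822,6.9102) cross=41.217; C₋=(6.4993,-6.5381) cross=-41.217
  mode - wants cross < 0 → take C=(6.4993,-6.5381) (cross=-41.217)
ex = (C−B)/|BC| = (0.4456,-0.8952); ey = (0.8952,0.4456)
P = B + -3.15·ex + -1.16·ey = (0.4923,2.9268)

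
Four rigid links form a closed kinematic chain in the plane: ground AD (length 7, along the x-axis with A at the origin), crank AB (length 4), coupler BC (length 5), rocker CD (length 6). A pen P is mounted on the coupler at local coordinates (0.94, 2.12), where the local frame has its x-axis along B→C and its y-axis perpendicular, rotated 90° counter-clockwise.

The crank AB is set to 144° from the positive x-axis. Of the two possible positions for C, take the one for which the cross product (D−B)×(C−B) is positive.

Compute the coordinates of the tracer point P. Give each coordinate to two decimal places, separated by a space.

A=(0,0), D=(7.00,0)
B = A + 4.00·(cos144°, sin144°) = (-3.2361, 2.3511)
|BD| = 10.5026
circle(B,5.00) ∩ circle(D,6.00): a=4.7276, h=1.6277
  candidates: C₊=(1.7360,2.8792) cross=17.095; C₋=(1.0072,-0.2936) cross=-17.095
  mode + wants cross > 0 → take C=(1.7360,2.8792) (cross=17.095)
ex = (C−B)/|BC| = (0.9944,0.1056); ey = (-0.1056,0.9944)
P = B + 0.94·ex + 2.12·ey = (-2.5252,4.5586)

-2.53 4.56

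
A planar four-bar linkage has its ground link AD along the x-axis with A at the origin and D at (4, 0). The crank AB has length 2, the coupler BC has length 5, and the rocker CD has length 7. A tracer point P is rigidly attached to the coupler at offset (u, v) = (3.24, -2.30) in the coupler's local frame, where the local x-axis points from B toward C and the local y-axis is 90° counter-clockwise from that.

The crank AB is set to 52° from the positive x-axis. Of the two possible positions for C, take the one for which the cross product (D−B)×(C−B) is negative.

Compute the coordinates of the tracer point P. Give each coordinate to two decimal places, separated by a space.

-2.74 1.63

A=(0,0), D=(4.00,0)
B = A + 2.00·(cos52°, sin52°) = (1.2313, 1.5760)
|BD| = 3.1858
circle(B,5.00) ∩ circle(D,7.00): a=-2.1738, h=4.5027
  candidates: C₊=(1.5697,6.5646) cross=14.345; C₋=(-2.8853,-1.2618) cross=-14.345
  mode - wants cross < 0 → take C=(-2.8853,-1.2618) (cross=-14.345)
ex = (C−B)/|BC| = (-0.8233,-0.5676); ey = (0.5676,-0.8233)
P = B + 3.24·ex + -2.30·ey = (-2.7417,1.6308)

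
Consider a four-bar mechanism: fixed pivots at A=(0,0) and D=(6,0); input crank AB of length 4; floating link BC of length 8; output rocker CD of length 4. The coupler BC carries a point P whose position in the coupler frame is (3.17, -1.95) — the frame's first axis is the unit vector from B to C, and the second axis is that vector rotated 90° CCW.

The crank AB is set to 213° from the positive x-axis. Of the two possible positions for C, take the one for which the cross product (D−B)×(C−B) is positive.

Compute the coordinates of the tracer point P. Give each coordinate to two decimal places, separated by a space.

0.35 -1.81

A=(0,0), D=(6.00,0)
B = A + 4.00·(cos213°, sin213°) = (-3.3547, -2.1786)
|BD| = 9.6050
circle(B,8.00) ∩ circle(D,4.00): a=7.3012, h=3.2699
  candidates: C₊=(3.0146,2.6622) cross=31.408; C₋=(4.4979,-3.7073) cross=-31.408
  mode + wants cross > 0 → take C=(3.0146,2.6622) (cross=31.408)
ex = (C−B)/|BC| = (0.7962,0.6051); ey = (-0.6051,0.7962)
P = B + 3.17·ex + -1.95·ey = (0.3491,-1.8129)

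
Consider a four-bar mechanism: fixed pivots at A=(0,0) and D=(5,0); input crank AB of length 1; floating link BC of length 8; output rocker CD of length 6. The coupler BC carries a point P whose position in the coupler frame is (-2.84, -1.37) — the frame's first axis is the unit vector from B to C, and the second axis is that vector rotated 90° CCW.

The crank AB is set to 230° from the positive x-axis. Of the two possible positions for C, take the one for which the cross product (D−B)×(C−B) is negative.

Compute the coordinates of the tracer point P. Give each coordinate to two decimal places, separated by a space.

A=(0,0), D=(5.00,0)
B = A + 1.00·(cos230°, sin230°) = (-0.6428, -0.7660)
|BD| = 5.6945
circle(B,8.00) ∩ circle(D,6.00): a=5.3058, h=5.9874
  candidates: C₊=(3.8093,5.8807) cross=34.095; C₋=(5.4202,-5.9853) cross=-34.095
  mode - wants cross < 0 → take C=(5.4202,-5.9853) (cross=-34.095)
ex = (C−B)/|BC| = (0.7579,-0.6524); ey = (0.6524,0.7579)
P = B + -2.84·ex + -1.37·ey = (-3.6889,0.0485)

-3.69 0.05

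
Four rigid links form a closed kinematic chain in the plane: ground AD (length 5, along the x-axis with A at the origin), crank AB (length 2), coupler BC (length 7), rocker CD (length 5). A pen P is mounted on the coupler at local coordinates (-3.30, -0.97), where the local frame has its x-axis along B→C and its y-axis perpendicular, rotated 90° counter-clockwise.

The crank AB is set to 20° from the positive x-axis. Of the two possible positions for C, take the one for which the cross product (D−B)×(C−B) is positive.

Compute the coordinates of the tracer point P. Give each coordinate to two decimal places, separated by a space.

A=(0,0), D=(5.00,0)
B = A + 2.00·(cos20°, sin20°) = (1.8794, 0.6840)
|BD| = 3.1947
circle(B,7.00) ∩ circle(D,5.00): a=5.3536, h=4.5099
  candidates: C₊=(8.0744,3.9431) cross=14.408; C₋=(6.1431,-4.8676) cross=-14.408
  mode + wants cross > 0 → take C=(8.0744,3.9431) (cross=14.408)
ex = (C−B)/|BC| = (0.8850,0.4656); ey = (-0.4656,0.8850)
P = B + -3.30·ex + -0.97·ey = (-0.5895,-1.7108)

-0.59 -1.71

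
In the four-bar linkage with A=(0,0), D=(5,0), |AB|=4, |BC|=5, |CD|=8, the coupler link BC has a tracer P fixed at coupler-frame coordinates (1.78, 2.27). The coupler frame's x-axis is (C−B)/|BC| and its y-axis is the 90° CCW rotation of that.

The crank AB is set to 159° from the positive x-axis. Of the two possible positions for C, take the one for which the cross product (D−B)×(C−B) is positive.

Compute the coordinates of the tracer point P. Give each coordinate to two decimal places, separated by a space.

A=(0,0), D=(5.00,0)
B = A + 4.00·(cos159°, sin159°) = (-3.7343, 1.4335)
|BD| = 8.8512
circle(B,5.00) ∩ circle(D,8.00): a=2.2225, h=4.4789
  candidates: C₊=(-0.8158,5.4933) cross=39.644; C₋=(-2.2665,-3.3462) cross=-39.644
  mode + wants cross > 0 → take C=(-0.8158,5.4933) (cross=39.644)
ex = (C−B)/|BC| = (0.5837,0.8120); ey = (-0.8120,0.5837)
P = B + 1.78·ex + 2.27·ey = (-4.5385,4.2038)

-4.54 4.20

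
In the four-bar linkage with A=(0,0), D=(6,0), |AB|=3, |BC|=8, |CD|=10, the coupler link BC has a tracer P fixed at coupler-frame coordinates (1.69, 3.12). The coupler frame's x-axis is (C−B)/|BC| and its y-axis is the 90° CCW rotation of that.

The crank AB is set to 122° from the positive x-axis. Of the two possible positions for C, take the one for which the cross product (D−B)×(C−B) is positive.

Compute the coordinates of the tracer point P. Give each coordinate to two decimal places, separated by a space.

-3.38 5.61

A=(0,0), D=(6.00,0)
B = A + 3.00·(cos122°, sin122°) = (-1.5898, 2.5441)
|BD| = 8.0048
circle(B,8.00) ∩ circle(D,10.00): a=1.7538, h=7.8054
  candidates: C₊=(2.5538,9.3874) cross=62.481; C₋=(-2.4077,-5.4139) cross=-62.481
  mode + wants cross > 0 → take C=(2.5538,9.3874) (cross=62.481)
ex = (C−B)/|BC| = (0.5179,0.8554); ey = (-0.8554,0.5179)
P = B + 1.69·ex + 3.12·ey = (-3.3833,5.6058)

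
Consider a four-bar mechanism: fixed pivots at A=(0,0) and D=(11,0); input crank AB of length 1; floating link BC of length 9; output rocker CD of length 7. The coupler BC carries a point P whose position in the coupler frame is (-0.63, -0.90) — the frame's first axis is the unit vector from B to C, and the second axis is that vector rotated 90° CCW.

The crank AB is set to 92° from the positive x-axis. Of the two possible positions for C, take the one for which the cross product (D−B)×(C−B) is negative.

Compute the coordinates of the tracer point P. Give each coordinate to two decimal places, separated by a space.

-1.11 0.79

A=(0,0), D=(11.00,0)
B = A + 1.00·(cos92°, sin92°) = (-0.0349, 0.9994)
|BD| = 11.0801
circle(B,9.00) ∩ circle(D,7.00): a=6.9841, h=5.6765
  candidates: C₊=(7.4327,6.0228) cross=62.896; C₋=(6.4087,-5.2839) cross=-62.896
  mode - wants cross < 0 → take C=(6.4087,-5.2839) (cross=-62.896)
ex = (C−B)/|BC| = (0.7160,-0.6981); ey = (0.6981,0.7160)
P = B + -0.63·ex + -0.90·ey = (-1.1143,0.7949)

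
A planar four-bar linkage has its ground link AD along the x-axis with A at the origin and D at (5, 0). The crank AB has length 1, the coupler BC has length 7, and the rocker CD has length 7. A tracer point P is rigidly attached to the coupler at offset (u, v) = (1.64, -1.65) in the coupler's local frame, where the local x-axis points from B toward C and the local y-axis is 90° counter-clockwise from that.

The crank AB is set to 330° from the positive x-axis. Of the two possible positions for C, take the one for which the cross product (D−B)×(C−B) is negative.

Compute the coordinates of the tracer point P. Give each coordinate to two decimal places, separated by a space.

A=(0,0), D=(5.00,0)
B = A + 1.00·(cos330°, sin330°) = (0.8660, -0.5000)
|BD| = 4.1641
circle(B,7.00) ∩ circle(D,7.00): a=2.0821, h=6.6832
  candidates: C₊=(2.1305,6.3848) cross=27.829; C₋=(3.7355,-6.8848) cross=-27.829
  mode - wants cross < 0 → take C=(3.7355,-6.8848) (cross=-27.829)
ex = (C−B)/|BC| = (0.4099,-0.9121); ey = (0.9121,0.4099)
P = B + 1.64·ex + -1.65·ey = (0.0333,-2.6723)

0.03 -2.67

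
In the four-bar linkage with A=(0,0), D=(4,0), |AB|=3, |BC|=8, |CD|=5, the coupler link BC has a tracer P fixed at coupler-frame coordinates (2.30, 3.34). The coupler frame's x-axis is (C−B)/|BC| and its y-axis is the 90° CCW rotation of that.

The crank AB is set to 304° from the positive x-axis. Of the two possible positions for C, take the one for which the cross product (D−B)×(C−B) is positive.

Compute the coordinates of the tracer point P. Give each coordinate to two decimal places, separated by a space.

-0.60 0.87

A=(0,0), D=(4.00,0)
B = A + 3.00·(cos304°, sin304°) = (1.6776, -2.4871)
|BD| = 3.4028
circle(B,8.00) ∩ circle(D,5.00): a=7.4319, h=2.9608
  candidates: C₊=(4.5858,4.9656) cross=10.075; C₋=(8.9139,0.9241) cross=-10.075
  mode + wants cross > 0 → take C=(4.5858,4.9656) (cross=10.075)
ex = (C−B)/|BC| = (0.3635,0.9316); ey = (-0.9316,0.3635)
P = B + 2.30·ex + 3.34·ey = (-0.5978,0.8697)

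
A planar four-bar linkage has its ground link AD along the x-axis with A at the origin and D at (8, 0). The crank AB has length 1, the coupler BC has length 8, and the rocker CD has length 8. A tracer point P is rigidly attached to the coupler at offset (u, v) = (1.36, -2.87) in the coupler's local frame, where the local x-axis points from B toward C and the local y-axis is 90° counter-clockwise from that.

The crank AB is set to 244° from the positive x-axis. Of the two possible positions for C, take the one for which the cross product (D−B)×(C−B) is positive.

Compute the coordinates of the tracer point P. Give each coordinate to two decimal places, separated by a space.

2.74 -0.93

A=(0,0), D=(8.00,0)
B = A + 1.00·(cos244°, sin244°) = (-0.4384, -0.8988)
|BD| = 8.4861
circle(B,8.00) ∩ circle(D,8.00): a=4.2431, h=6.7821
  candidates: C₊=(3.0625,6.2945) cross=57.553; C₋=(4.4991,-7.1933) cross=-57.553
  mode + wants cross > 0 → take C=(3.0625,6.2945) (cross=57.553)
ex = (C−B)/|BC| = (0.4376,0.8992); ey = (-0.8992,0.4376)
P = B + 1.36·ex + -2.87·ey = (2.7374,-0.9319)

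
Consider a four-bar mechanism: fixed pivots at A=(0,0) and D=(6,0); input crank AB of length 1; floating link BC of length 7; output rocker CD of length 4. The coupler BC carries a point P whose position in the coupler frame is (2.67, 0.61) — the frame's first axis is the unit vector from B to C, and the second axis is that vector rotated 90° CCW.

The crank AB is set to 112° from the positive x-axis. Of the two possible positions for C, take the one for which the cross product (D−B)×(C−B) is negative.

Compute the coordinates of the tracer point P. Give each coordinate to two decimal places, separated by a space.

2.00 -0.43

A=(0,0), D=(6.00,0)
B = A + 1.00·(cos112°, sin112°) = (-0.3746, 0.9272)
|BD| = 6.4417
circle(B,7.00) ∩ circle(D,4.00): a=5.7823, h=3.9453
  candidates: C₊=(5.9153,3.9991) cross=25.414; C₋=(4.7796,-3.8093) cross=-25.414
  mode - wants cross < 0 → take C=(4.7796,-3.8093) (cross=-25.414)
ex = (C−B)/|BC| = (0.7363,-0.6766); ey = (0.6766,0.7363)
P = B + 2.67·ex + 0.61·ey = (2.0041,-0.4303)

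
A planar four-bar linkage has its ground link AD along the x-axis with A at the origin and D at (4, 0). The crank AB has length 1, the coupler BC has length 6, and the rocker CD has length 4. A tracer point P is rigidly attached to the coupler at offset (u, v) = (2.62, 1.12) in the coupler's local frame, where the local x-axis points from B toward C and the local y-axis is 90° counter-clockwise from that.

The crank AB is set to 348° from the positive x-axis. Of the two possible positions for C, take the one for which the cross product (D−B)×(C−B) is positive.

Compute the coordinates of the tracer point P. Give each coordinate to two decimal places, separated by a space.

A=(0,0), D=(4.00,0)
B = A + 1.00·(cos348°, sin348°) = (0.9781, -0.2079)
|BD| = 3.0290
circle(B,6.00) ∩ circle(D,4.00): a=4.8159, h=3.5787
  candidates: C₊=(5.5371,3.6929) cross=10.840; C₋=(6.0284,-3.4476) cross=-10.840
  mode + wants cross > 0 → take C=(5.5371,3.6929) (cross=10.840)
ex = (C−B)/|BC| = (0.7598,0.6501); ey = (-0.6501,0.7598)
P = B + 2.62·ex + 1.12·ey = (2.2407,2.3464)

2.24 2.35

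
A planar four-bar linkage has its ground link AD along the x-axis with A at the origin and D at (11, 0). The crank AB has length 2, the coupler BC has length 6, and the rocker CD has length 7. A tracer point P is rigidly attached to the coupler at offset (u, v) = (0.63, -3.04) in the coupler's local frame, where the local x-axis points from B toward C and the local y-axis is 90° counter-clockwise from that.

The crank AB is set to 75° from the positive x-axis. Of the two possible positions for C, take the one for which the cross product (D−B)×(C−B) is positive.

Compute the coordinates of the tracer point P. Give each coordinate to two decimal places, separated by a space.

2.49 -0.47

A=(0,0), D=(11.00,0)
B = A + 2.00·(cos75°, sin75°) = (0.5176, 1.9319)
|BD| = 10.6589
circle(B,6.00) ∩ circle(D,7.00): a=4.7196, h=3.7047
  candidates: C₊=(5.8306,4.7198) cross=39.488; C₋=(4.4876,-2.5669) cross=-39.488
  mode + wants cross > 0 → take C=(5.8306,4.7198) (cross=39.488)
ex = (C−B)/|BC| = (0.8855,0.4647); ey = (-0.4647,0.8855)
P = B + 0.63·ex + -3.04·ey = (2.4881,-0.4673)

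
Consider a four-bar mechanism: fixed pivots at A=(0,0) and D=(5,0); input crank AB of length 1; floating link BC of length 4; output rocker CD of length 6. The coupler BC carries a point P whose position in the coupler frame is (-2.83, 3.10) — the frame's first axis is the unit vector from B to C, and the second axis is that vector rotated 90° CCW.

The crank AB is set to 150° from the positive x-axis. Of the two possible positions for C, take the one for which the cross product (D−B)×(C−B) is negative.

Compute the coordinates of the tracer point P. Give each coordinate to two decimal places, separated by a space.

1.50 3.97

A=(0,0), D=(5.00,0)
B = A + 1.00·(cos150°, sin150°) = (-0.8660, 0.5000)
|BD| = 5.8873
circle(B,4.00) ∩ circle(D,6.00): a=1.2451, h=3.8013
  candidates: C₊=(0.6974,4.1818) cross=22.379; C₋=(0.0517,-3.3933) cross=-22.379
  mode - wants cross < 0 → take C=(0.0517,-3.3933) (cross=-22.379)
ex = (C−B)/|BC| = (0.2294,-0.9733); ey = (0.9733,0.2294)
P = B + -2.83·ex + 3.10·ey = (1.5020,3.9658)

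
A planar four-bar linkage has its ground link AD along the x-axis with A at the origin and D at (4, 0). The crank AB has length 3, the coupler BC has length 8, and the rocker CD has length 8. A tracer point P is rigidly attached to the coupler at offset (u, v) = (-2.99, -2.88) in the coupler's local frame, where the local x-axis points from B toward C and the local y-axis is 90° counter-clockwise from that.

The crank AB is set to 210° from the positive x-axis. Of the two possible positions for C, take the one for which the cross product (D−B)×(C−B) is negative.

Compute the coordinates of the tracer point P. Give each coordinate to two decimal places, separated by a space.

A=(0,0), D=(4.00,0)
B = A + 3.00·(cos210°, sin210°) = (-2.5981, -1.5000)
|BD| = 6.7664
circle(B,8.00) ∩ circle(D,8.00): a=3.3832, h=7.2494
  candidates: C₊=(-0.9061,6.3190) cross=49.053; C₋=(2.3080,-7.8190) cross=-49.053
  mode - wants cross < 0 → take C=(2.3080,-7.8190) (cross=-49.053)
ex = (C−B)/|BC| = (0.6133,-0.7899); ey = (0.7899,0.6133)
P = B + -2.99·ex + -2.88·ey = (-6.7066,-0.9045)

-6.71 -0.90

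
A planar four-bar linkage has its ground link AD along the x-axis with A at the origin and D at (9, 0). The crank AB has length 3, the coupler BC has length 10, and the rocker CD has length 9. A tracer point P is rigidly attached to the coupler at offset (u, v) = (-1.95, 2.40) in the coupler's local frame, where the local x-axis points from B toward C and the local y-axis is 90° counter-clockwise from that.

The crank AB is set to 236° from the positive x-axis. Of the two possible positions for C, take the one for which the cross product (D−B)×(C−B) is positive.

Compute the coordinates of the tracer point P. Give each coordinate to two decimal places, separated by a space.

-4.69 -3.17

A=(0,0), D=(9.00,0)
B = A + 3.00·(cos236°, sin236°) = (-1.6776, -2.4871)
|BD| = 10.9634
circle(B,10.00) ∩ circle(D,9.00): a=6.3482, h=7.7266
  candidates: C₊=(2.7523,6.4782) cross=84.710; C₋=(6.2580,-8.5721) cross=-84.710
  mode + wants cross > 0 → take C=(2.7523,6.4782) (cross=84.710)
ex = (C−B)/|BC| = (0.4430,0.8965); ey = (-0.8965,0.4430)
P = B + -1.95·ex + 2.40·ey = (-4.6931,-3.1722)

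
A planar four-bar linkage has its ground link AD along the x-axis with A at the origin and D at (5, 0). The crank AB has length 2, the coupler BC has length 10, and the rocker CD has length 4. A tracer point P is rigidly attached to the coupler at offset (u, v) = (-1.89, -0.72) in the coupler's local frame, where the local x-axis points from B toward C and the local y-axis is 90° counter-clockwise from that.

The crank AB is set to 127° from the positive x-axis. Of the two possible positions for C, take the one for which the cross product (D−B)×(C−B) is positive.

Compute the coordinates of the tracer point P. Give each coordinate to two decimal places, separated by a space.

A=(0,0), D=(5.00,0)
B = A + 2.00·(cos127°, sin127°) = (-1.2036, 1.5973)
|BD| = 6.4060
circle(B,10.00) ∩ circle(D,4.00): a=9.7594, h=2.1805
  candidates: C₊=(8.7912,1.2755) cross=13.968; C₋=(7.7038,-2.9478) cross=-13.968
  mode + wants cross > 0 → take C=(8.7912,1.2755) (cross=13.968)
ex = (C−B)/|BC| = (0.9995,-0.0322); ey = (0.0322,0.9995)
P = B + -1.89·ex + -0.72·ey = (-3.1158,0.9385)

-3.12 0.94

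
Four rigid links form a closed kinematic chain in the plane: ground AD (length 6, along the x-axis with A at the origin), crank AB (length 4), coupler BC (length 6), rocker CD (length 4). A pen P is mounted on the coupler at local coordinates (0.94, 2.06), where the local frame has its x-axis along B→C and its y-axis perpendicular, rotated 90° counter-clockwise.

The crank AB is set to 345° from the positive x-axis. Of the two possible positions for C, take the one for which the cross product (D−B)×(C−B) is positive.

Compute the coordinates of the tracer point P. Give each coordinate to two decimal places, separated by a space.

A=(0,0), D=(6.00,0)
B = A + 4.00·(cos345°, sin345°) = (3.8637, -1.0353)
|BD| = 2.3739
circle(B,6.00) ∩ circle(D,4.00): a=5.3994, h=2.6166
  candidates: C₊=(7.5815,3.6741) cross=6.212; C₋=(9.8637,-1.0353) cross=-6.212
  mode + wants cross > 0 → take C=(7.5815,3.6741) (cross=6.212)
ex = (C−B)/|BC| = (0.6196,0.7849); ey = (-0.7849,0.6196)
P = B + 0.94·ex + 2.06·ey = (2.8293,0.9790)

2.83 0.98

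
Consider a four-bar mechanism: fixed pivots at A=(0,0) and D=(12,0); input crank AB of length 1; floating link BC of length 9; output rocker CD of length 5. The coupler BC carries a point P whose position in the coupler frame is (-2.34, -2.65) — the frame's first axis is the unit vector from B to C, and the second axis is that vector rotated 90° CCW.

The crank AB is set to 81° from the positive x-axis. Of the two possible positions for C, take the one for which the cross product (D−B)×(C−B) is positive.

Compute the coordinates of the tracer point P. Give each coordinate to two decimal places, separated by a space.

A=(0,0), D=(12.00,0)
B = A + 1.00·(cos81°, sin81°) = (0.1564, 0.9877)
|BD| = 11.8847
circle(B,9.00) ∩ circle(D,5.00): a=8.2983, h=3.4840
  candidates: C₊=(8.7156,3.7700) cross=41.406; C₋=(8.1365,-3.1739) cross=-41.406
  mode + wants cross > 0 → take C=(8.7156,3.7700) (cross=41.406)
ex = (C−B)/|BC| = (0.9510,0.3091); ey = (-0.3091,0.9510)
P = B + -2.34·ex + -2.65·ey = (-1.2497,-2.2559)

-1.25 -2.26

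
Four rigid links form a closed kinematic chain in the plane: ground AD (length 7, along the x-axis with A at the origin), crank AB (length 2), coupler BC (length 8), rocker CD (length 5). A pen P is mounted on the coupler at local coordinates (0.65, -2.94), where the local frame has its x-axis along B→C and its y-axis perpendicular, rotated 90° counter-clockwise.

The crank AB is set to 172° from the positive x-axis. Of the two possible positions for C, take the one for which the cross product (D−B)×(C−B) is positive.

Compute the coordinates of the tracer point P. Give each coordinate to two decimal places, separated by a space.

0.12 -1.88

A=(0,0), D=(7.00,0)
B = A + 2.00·(cos172°, sin172°) = (-1.9805, 0.2783)
|BD| = 8.9848
circle(B,8.00) ∩ circle(D,5.00): a=6.6627, h=4.4281
  candidates: C₊=(4.8162,4.4979) cross=39.786; C₋=(4.5418,-4.3540) cross=-39.786
  mode + wants cross > 0 → take C=(4.8162,4.4979) (cross=39.786)
ex = (C−B)/|BC| = (0.8496,0.5274); ey = (-0.5274,0.8496)
P = B + 0.65·ex + -2.94·ey = (0.1224,-1.8766)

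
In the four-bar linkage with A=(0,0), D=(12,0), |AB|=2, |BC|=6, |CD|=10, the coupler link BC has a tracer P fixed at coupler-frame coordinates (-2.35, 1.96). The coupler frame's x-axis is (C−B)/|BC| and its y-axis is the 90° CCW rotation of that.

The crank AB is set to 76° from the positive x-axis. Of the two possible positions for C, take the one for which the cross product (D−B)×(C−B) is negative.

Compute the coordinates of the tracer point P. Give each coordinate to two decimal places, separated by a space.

A=(0,0), D=(12.00,0)
B = A + 2.00·(cos76°, sin76°) = (0.4838, 1.9406)
|BD| = 11.6785
circle(B,6.00) ∩ circle(D,10.00): a=3.0992, h=5.1376
  candidates: C₊=(4.3936,6.4918) cross=60.000; C₋=(2.6862,-3.6406) cross=-60.000
  mode - wants cross < 0 → take C=(2.6862,-3.6406) (cross=-60.000)
ex = (C−B)/|BC| = (0.3671,-0.9302); ey = (0.9302,0.3671)
P = B + -2.35·ex + 1.96·ey = (1.4444,4.8460)

1.44 4.85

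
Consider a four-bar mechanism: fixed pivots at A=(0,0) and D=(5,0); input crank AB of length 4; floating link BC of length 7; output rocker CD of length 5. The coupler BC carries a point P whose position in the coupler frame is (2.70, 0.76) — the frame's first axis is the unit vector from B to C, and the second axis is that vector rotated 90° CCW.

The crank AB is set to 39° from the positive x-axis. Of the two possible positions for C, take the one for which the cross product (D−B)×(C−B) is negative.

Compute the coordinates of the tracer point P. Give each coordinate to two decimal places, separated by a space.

A=(0,0), D=(5.00,0)
B = A + 4.00·(cos39°, sin39°) = (3.1086, 2.5173)
|BD| = 3.1487
circle(B,7.00) ∩ circle(D,5.00): a=5.3855, h=4.4718
  candidates: C₊=(9.9187,0.8980) cross=14.080; C₋=(2.7686,-4.4745) cross=-14.080
  mode - wants cross < 0 → take C=(2.7686,-4.4745) (cross=-14.080)
ex = (C−B)/|BC| = (-0.0486,-0.9988); ey = (0.9988,-0.0486)
P = B + 2.70·ex + 0.76·ey = (3.7365,-0.2164)

3.74 -0.22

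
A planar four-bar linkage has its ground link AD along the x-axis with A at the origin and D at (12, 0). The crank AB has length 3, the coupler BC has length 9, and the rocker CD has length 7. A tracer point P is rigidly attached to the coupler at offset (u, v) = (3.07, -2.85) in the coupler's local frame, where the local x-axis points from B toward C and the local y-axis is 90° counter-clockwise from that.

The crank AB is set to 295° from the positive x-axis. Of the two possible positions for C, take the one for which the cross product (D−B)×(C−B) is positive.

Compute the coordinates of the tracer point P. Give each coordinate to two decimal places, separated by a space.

5.39 -1.96

A=(0,0), D=(12.00,0)
B = A + 3.00·(cos295°, sin295°) = (1.2679, -2.7189)
|BD| = 11.0712
circle(B,9.00) ∩ circle(D,7.00): a=6.9808, h=5.6805
  candidates: C₊=(6.6398,4.5020) cross=62.890; C₋=(9.4299,-6.5111) cross=-62.890
  mode + wants cross > 0 → take C=(6.6398,4.5020) (cross=62.890)
ex = (C−B)/|BC| = (0.5969,0.8023); ey = (-0.8023,0.5969)
P = B + 3.07·ex + -2.85·ey = (5.3869,-1.9569)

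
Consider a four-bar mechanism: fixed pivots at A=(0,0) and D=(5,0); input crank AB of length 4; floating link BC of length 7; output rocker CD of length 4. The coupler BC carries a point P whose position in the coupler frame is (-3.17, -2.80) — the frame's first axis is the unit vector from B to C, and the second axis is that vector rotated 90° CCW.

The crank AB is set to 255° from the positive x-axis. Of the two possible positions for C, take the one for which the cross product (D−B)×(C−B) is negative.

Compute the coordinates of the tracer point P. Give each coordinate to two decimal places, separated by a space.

-4.21 -6.66

A=(0,0), D=(5.00,0)
B = A + 4.00·(cos255°, sin255°) = (-1.0353, -3.8637)
|BD| = 7.1661
circle(B,7.00) ∩ circle(D,4.00): a=5.8856, h=3.7895
  candidates: C₊=(1.8784,2.5011) cross=27.156; C₋=(5.9647,-3.8819) cross=-27.156
  mode - wants cross < 0 → take C=(5.9647,-3.8819) (cross=-27.156)
ex = (C−B)/|BC| = (1.0000,-0.0026); ey = (0.0026,1.0000)
P = B + -3.17·ex + -2.80·ey = (-4.2126,-6.6554)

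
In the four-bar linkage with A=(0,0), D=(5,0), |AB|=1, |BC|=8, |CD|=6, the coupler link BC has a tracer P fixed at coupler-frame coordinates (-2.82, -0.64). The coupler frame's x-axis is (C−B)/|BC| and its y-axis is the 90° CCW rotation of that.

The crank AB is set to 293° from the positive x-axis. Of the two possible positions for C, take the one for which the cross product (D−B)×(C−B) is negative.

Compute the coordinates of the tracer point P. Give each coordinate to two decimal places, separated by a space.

A=(0,0), D=(5.00,0)
B = A + 1.00·(cos293°, sin293°) = (0.3907, -0.9205)
|BD| = 4.7003
circle(B,8.00) ∩ circle(D,6.00): a=5.3287, h=5.9670
  candidates: C₊=(4.4477,5.9745) cross=28.047; C₋=(6.7848,-5.7284) cross=-28.047
  mode - wants cross < 0 → take C=(6.7848,-5.7284) (cross=-28.047)
ex = (C−B)/|BC| = (0.7993,-0.6010); ey = (0.6010,0.7993)
P = B + -2.82·ex + -0.64·ey = (-2.2478,0.2627)

-2.25 0.26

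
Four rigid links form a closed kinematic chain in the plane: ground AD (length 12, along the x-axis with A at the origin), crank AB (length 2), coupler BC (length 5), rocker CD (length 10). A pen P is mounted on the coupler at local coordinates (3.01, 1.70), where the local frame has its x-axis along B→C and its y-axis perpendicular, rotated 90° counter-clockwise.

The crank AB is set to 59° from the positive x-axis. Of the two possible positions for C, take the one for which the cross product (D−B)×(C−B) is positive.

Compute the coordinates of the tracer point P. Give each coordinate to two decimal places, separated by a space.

1.34 5.16

A=(0,0), D=(12.00,0)
B = A + 2.00·(cos59°, sin59°) = (1.0301, 1.7143)
|BD| = 11.1031
circle(B,5.00) ∩ circle(D,10.00): a=2.1741, h=4.5026
  candidates: C₊=(3.8733,5.8272) cross=49.993; C₋=(2.4829,-3.0699) cross=-49.993
  mode + wants cross > 0 → take C=(3.8733,5.8272) (cross=49.993)
ex = (C−B)/|BC| = (0.5686,0.8226); ey = (-0.8226,0.5686)
P = B + 3.01·ex + 1.70·ey = (1.3433,5.1570)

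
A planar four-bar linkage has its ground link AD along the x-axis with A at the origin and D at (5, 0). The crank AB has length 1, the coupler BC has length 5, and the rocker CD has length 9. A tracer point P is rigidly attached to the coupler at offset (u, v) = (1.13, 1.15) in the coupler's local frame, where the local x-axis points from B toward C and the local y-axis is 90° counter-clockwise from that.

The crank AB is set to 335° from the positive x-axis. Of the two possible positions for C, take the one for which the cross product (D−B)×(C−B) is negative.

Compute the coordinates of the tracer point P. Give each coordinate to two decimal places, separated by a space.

A=(0,0), D=(5.00,0)
B = A + 1.00·(cos335°, sin335°) = (0.9063, -0.4226)
|BD| = 4.1154
circle(B,5.00) ∩ circle(D,9.00): a=-4.7459, h=1.5736
  candidates: C₊=(-3.9761,0.6553) cross=6.476; C₋=(-3.6529,-2.4753) cross=-6.476
  mode - wants cross < 0 → take C=(-3.6529,-2.4753) (cross=-6.476)
ex = (C−B)/|BC| = (-0.9118,-0.4105); ey = (0.4105,-0.9118)
P = B + 1.13·ex + 1.15·ey = (0.3480,-1.9351)

0.35 -1.94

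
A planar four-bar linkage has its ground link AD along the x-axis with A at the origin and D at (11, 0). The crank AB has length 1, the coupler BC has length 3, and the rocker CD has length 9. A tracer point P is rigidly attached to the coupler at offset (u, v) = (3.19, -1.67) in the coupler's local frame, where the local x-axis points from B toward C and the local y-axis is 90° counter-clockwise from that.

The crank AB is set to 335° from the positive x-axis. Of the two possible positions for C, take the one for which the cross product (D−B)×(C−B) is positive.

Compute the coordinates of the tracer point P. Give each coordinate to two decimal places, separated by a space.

3.85 1.64

A=(0,0), D=(11.00,0)
B = A + 1.00·(cos335°, sin335°) = (0.9063, -0.4226)
|BD| = 10.1025
circle(B,3.00) ∩ circle(D,9.00): a=1.4878, h=2.6051
  candidates: C₊=(2.2838,2.2424) cross=26.318; C₋=(2.5018,-2.9632) cross=-26.318
  mode + wants cross > 0 → take C=(2.2838,2.2424) (cross=26.318)
ex = (C−B)/|BC| = (0.4592,0.8883); ey = (-0.8883,0.4592)
P = B + 3.19·ex + -1.67·ey = (3.8546,1.6444)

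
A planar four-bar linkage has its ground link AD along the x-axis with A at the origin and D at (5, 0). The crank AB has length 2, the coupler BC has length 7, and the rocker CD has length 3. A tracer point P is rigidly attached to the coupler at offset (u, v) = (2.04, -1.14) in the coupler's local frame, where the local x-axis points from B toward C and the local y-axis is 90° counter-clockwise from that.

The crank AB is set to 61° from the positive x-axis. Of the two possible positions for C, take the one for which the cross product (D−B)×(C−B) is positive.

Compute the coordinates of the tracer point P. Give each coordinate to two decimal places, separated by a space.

2.83 0.33

A=(0,0), D=(5.00,0)
B = A + 2.00·(cos61°, sin61°) = (0.9696, 1.7492)
|BD| = 4.3936
circle(B,7.00) ∩ circle(D,3.00): a=6.7489, h=1.8582
  candidates: C₊=(7.9003,0.7668) cross=8.164; C₋=(6.4208,-2.6422) cross=-8.164
  mode + wants cross > 0 → take C=(7.9003,0.7668) (cross=8.164)
ex = (C−B)/|BC| = (0.9901,-0.1403); ey = (0.1403,0.9901)
P = B + 2.04·ex + -1.14·ey = (2.8294,0.3342)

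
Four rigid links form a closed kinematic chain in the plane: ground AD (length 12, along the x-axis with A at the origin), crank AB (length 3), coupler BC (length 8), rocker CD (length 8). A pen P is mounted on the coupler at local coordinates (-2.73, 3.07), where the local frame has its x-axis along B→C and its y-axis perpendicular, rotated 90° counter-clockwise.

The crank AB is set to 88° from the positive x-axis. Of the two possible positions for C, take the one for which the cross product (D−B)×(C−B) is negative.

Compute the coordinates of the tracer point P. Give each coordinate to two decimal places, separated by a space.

A=(0,0), D=(12.00,0)
B = A + 3.00·(cos88°, sin88°) = (0.1047, 2.9982)
|BD| = 12.2673
circle(B,8.00) ∩ circle(D,8.00): a=6.1337, h=5.1360
  candidates: C₊=(7.3076,6.4793) cross=63.005; C₋=(4.7971,-3.4811) cross=-63.005
  mode - wants cross < 0 → take C=(4.7971,-3.4811) (cross=-63.005)
ex = (C−B)/|BC| = (0.5866,-0.8099); ey = (0.8099,0.5866)
P = B + -2.73·ex + 3.07·ey = (0.9898,7.0099)

0.99 7.01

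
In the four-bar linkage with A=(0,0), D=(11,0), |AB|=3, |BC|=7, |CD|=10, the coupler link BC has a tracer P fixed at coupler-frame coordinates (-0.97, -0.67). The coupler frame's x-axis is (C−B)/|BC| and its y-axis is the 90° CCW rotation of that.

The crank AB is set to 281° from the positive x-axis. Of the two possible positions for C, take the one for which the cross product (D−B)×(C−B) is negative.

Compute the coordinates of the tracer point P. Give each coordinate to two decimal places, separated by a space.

A=(0,0), D=(11.00,0)
B = A + 3.00·(cos281°, sin281°) = (0.5724, -2.9449)
|BD| = 10.8354
circle(B,7.00) ∩ circle(D,10.00): a=3.0643, h=6.2936
  candidates: C₊=(1.8109,3.9447) cross=68.194; C₋=(5.2319,-8.1688) cross=-68.194
  mode - wants cross < 0 → take C=(5.2319,-8.1688) (cross=-68.194)
ex = (C−B)/|BC| = (0.6656,-0.7463); ey = (0.7463,0.6656)
P = B + -0.97·ex + -0.67·ey = (-0.5732,-2.6670)

-0.57 -2.67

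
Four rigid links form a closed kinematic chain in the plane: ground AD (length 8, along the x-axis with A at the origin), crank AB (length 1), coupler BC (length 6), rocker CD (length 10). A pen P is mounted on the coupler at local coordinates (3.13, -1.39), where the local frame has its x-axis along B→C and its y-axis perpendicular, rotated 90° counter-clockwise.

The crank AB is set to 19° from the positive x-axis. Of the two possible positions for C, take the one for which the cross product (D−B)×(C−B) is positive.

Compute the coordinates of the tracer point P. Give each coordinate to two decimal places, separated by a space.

1.95 3.60

A=(0,0), D=(8.00,0)
B = A + 1.00·(cos19°, sin19°) = (0.9455, 0.3256)
|BD| = 7.0620
circle(B,6.00) ∩ circle(D,10.00): a=-1.0003, h=5.9160
  candidates: C₊=(0.2190,6.2814) cross=41.779; C₋=(-0.3265,-5.5381) cross=-41.779
  mode + wants cross > 0 → take C=(0.2190,6.2814) (cross=41.779)
ex = (C−B)/|BC| = (-0.1211,0.9926); ey = (-0.9926,-0.1211)
P = B + 3.13·ex + -1.39·ey = (1.9463,3.6008)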